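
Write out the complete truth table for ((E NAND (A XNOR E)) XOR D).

E | A | D | Output
------------------
0 | 0 | 0 | 1
0 | 0 | 1 | 0
0 | 1 | 0 | 1
0 | 1 | 1 | 0
1 | 0 | 0 | 1
1 | 0 | 1 | 0
1 | 1 | 0 | 0
1 | 1 | 1 | 1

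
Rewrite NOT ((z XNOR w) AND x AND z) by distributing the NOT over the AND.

NOT (z XNOR w) OR NOT x OR NOT z
De Morgan's: NOT(AND of terms) = OR of negations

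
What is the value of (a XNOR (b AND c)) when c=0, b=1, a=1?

Substituting: (1 XNOR (1 AND 0))
= 0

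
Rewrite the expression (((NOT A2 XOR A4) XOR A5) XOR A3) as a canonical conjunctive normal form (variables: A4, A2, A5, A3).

(A4 OR A2 OR A5 OR NOT A3) AND (A4 OR A2 OR NOT A5 OR A3) AND (A4 OR NOT A2 OR A5 OR A3) AND (A4 OR NOT A2 OR NOT A5 OR NOT A3) AND (NOT A4 OR A2 OR A5 OR A3) AND (NOT A4 OR A2 OR NOT A5 OR NOT A3) AND (NOT A4 OR NOT A2 OR A5 OR NOT A3) AND (NOT A4 OR NOT A2 OR NOT A5 OR A3)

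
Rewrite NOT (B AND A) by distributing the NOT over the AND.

NOT B OR NOT A
De Morgan's: NOT(AND of terms) = OR of negations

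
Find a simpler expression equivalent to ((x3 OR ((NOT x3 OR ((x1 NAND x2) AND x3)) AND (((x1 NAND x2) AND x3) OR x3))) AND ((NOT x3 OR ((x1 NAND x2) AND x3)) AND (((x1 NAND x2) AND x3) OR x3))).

By absorption (E AND (E OR v) = E) then distribution ((E OR v) AND (E OR NOT v) = E):
= ((x1 NAND x2) AND x3)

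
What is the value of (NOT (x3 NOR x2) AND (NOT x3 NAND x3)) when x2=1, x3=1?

Substituting: (NOT (1 NOR 1) AND (NOT 1 NAND 1))
= 1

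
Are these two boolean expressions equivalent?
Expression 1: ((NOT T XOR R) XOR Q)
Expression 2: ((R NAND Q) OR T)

No. Counterexample: with R=0, T=0, Q=1, Expression 1 = 0 but Expression 2 = 1.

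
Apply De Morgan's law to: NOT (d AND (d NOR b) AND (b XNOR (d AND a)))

NOT d OR NOT (d NOR b) OR NOT (b XNOR (d AND a))
De Morgan's: NOT(AND of terms) = OR of negations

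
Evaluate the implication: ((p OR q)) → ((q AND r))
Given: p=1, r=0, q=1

Antecedent ((p OR q)) = 1; consequent ((q AND r)) = 0.
1 → 0 = 0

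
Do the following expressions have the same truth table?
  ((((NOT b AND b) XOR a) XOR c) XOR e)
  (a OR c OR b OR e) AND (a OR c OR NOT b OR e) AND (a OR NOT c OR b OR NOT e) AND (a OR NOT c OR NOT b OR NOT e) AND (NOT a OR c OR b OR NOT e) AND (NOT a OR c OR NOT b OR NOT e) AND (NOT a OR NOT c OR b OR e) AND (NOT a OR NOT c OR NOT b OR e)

Yes, they are equivalent — the two output columns agree on all 16 assignments:
a | c | b | e | Expression 1 | Expression 2
-------------------------------------------
0 | 0 | 0 | 0 | 0 | 0
0 | 0 | 0 | 1 | 1 | 1
0 | 0 | 1 | 0 | 0 | 0
0 | 0 | 1 | 1 | 1 | 1
0 | 1 | 0 | 0 | 1 | 1
0 | 1 | 0 | 1 | 0 | 0
0 | 1 | 1 | 0 | 1 | 1
0 | 1 | 1 | 1 | 0 | 0
1 | 0 | 0 | 0 | 1 | 1
1 | 0 | 0 | 1 | 0 | 0
1 | 0 | 1 | 0 | 1 | 1
1 | 0 | 1 | 1 | 0 | 0
1 | 1 | 0 | 0 | 0 | 0
1 | 1 | 0 | 1 | 1 | 1
1 | 1 | 1 | 0 | 0 | 0
1 | 1 | 1 | 1 | 1 | 1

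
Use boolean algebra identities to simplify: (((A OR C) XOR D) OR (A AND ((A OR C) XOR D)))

By absorption (E OR (E AND v) = E):
= ((A OR C) XOR D)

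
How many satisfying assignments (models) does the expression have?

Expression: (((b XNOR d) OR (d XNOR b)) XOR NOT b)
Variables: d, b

Satisfying assignments: (1,0), (1,1)
Count: 2 out of 4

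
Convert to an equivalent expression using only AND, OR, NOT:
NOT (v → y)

v AND NOT y
(Negated implication: NOT(A → B) = A AND NOT B)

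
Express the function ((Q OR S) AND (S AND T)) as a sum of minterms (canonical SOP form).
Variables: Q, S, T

Σm(3, 7) = (NOT Q AND S AND T) OR (Q AND S AND T)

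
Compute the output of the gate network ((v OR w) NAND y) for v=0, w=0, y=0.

Substituting: ((0 OR 0) NAND 0)
= 1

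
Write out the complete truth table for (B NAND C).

C | B | Output
--------------
0 | 0 | 1
0 | 1 | 1
1 | 0 | 1
1 | 1 | 0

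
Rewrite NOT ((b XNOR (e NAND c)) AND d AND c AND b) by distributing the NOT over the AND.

NOT (b XNOR (e NAND c)) OR NOT d OR NOT c OR NOT b
De Morgan's: NOT(AND of terms) = OR of negations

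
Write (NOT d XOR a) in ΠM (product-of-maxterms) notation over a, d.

ΠM(1, 2) = (a OR NOT d) AND (NOT a OR d)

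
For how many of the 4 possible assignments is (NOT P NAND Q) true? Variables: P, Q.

Satisfying assignments: (0,0), (1,0), (1,1)
Count: 3 out of 4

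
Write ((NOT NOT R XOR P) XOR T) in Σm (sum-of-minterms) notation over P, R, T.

Σm(1, 2, 4, 7) = (NOT P AND NOT R AND T) OR (NOT P AND R AND NOT T) OR (P AND NOT R AND NOT T) OR (P AND R AND T)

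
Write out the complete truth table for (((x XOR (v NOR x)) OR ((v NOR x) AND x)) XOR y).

v | x | y | Output
------------------
0 | 0 | 0 | 1
0 | 0 | 1 | 0
0 | 1 | 0 | 1
0 | 1 | 1 | 0
1 | 0 | 0 | 0
1 | 0 | 1 | 1
1 | 1 | 0 | 1
1 | 1 | 1 | 0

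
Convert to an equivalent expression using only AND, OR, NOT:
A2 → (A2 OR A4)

NOT A2 OR (A2 OR A4)
(Implication elimination: A → B = NOT A OR B)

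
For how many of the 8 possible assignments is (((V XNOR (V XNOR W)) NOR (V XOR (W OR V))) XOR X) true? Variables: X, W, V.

Satisfying assignments: (0,0,0), (0,0,1), (1,1,0), (1,1,1)
Count: 4 out of 8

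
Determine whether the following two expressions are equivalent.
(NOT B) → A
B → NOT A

No, Inverse is not equivalent to original (counterexample: B=0, A=0)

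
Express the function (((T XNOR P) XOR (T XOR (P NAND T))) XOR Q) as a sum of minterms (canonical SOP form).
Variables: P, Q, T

Σm(2, 3, 4, 7) = (NOT P AND Q AND NOT T) OR (NOT P AND Q AND T) OR (P AND NOT Q AND NOT T) OR (P AND Q AND T)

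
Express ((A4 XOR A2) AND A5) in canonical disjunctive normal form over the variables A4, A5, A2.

(NOT A4 AND A5 AND A2) OR (A4 AND A5 AND NOT A2)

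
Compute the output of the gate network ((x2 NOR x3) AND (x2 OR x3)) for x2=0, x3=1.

Substituting: ((0 NOR 1) AND (0 OR 1))
= 0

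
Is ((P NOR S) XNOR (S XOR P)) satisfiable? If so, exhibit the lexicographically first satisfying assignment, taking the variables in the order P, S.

P=1, S=1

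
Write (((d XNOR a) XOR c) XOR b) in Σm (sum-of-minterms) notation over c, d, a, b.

Σm(0, 3, 5, 6, 9, 10, 12, 15) = (NOT c AND NOT d AND NOT a AND NOT b) OR (NOT c AND NOT d AND a AND b) OR (NOT c AND d AND NOT a AND b) OR (NOT c AND d AND a AND NOT b) OR (c AND NOT d AND NOT a AND b) OR (c AND NOT d AND a AND NOT b) OR (c AND d AND NOT a AND NOT b) OR (c AND d AND a AND b)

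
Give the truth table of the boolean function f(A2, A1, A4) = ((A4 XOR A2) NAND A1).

A2 | A1 | A4 | Output
---------------------
0 | 0 | 0 | 1
0 | 0 | 1 | 1
0 | 1 | 0 | 1
0 | 1 | 1 | 0
1 | 0 | 0 | 1
1 | 0 | 1 | 1
1 | 1 | 0 | 0
1 | 1 | 1 | 1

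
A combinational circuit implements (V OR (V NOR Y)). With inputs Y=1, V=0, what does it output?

Substituting: (0 OR (0 NOR 1))
= 0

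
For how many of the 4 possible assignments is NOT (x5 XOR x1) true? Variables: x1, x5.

Satisfying assignments: (0,0), (1,1)
Count: 2 out of 4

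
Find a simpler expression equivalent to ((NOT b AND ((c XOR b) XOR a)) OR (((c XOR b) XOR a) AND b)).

By distribution ((E AND v) OR (E AND NOT v) = E):
= ((c XOR b) XOR a)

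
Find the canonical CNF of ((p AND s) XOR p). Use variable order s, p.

(s OR p) AND (NOT s OR p) AND (NOT s OR NOT p)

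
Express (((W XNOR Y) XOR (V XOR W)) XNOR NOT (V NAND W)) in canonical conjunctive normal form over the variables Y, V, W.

(Y OR V OR W) AND (Y OR V OR NOT W) AND (Y OR NOT V OR NOT W) AND (NOT Y OR NOT V OR W)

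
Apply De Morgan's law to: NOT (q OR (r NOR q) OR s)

NOT q AND NOT (r NOR q) AND NOT s
De Morgan's: NOT(OR of terms) = AND of negations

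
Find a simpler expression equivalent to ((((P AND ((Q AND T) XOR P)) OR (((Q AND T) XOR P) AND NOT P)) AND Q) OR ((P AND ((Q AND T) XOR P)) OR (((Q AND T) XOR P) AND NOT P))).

By absorption (E OR (E AND v) = E) then distribution ((E AND v) OR (E AND NOT v) = E):
= ((Q AND T) XOR P)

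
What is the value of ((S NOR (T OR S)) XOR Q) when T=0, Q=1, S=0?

Substituting: ((0 NOR (0 OR 0)) XOR 1)
= 0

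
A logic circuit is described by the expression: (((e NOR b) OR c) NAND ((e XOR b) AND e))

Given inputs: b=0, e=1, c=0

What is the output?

Substituting: (((1 NOR 0) OR 0) NAND ((1 XOR 0) AND 1))
= 1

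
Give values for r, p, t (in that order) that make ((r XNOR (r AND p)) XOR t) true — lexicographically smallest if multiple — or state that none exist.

r=0, p=0, t=0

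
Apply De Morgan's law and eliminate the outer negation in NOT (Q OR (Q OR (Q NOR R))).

NOT Q AND NOT (Q OR (Q NOR R))
De Morgan's: NOT(OR of terms) = AND of negations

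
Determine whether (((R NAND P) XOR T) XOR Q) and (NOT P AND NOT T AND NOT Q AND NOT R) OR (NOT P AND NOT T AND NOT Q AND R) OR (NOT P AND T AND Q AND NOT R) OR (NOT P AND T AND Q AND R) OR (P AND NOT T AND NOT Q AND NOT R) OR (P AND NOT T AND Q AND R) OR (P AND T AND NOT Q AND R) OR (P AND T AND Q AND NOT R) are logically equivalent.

Yes, they are equivalent — the two output columns agree on all 16 assignments:
P | T | Q | R | Expression 1 | Expression 2
-------------------------------------------
0 | 0 | 0 | 0 | 1 | 1
0 | 0 | 0 | 1 | 1 | 1
0 | 0 | 1 | 0 | 0 | 0
0 | 0 | 1 | 1 | 0 | 0
0 | 1 | 0 | 0 | 0 | 0
0 | 1 | 0 | 1 | 0 | 0
0 | 1 | 1 | 0 | 1 | 1
0 | 1 | 1 | 1 | 1 | 1
1 | 0 | 0 | 0 | 1 | 1
1 | 0 | 0 | 1 | 0 | 0
1 | 0 | 1 | 0 | 0 | 0
1 | 0 | 1 | 1 | 1 | 1
1 | 1 | 0 | 0 | 0 | 0
1 | 1 | 0 | 1 | 1 | 1
1 | 1 | 1 | 0 | 1 | 1
1 | 1 | 1 | 1 | 0 | 0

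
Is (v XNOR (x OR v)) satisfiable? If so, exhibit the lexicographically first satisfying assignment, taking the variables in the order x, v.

x=0, v=0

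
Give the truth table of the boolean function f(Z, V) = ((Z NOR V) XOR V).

Z | V | Output
--------------
0 | 0 | 1
0 | 1 | 1
1 | 0 | 0
1 | 1 | 1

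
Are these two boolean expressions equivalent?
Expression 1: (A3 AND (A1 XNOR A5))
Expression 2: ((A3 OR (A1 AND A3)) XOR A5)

No. Counterexample: with A1=0, A5=1, A3=0, Expression 1 = 0 but Expression 2 = 1.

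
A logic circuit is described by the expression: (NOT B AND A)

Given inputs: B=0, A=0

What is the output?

Substituting: (NOT 0 AND 0)
= 0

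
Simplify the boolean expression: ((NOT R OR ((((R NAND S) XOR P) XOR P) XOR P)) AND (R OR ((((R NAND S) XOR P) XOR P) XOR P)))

By distribution ((E OR v) AND (E OR NOT v) = E) then XOR self-cancellation ((E XOR v) XOR v = E):
= ((R NAND S) XOR P)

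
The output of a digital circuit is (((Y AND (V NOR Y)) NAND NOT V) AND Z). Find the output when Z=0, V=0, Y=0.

Substituting: (((0 AND (0 NOR 0)) NAND NOT 0) AND 0)
= 0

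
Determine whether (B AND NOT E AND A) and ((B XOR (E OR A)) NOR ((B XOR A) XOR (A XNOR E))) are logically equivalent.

Yes, they are equivalent — the two output columns agree on all 8 assignments:
B | E | A | Expression 1 | Expression 2
---------------------------------------
0 | 0 | 0 | 0 | 0
0 | 0 | 1 | 0 | 0
0 | 1 | 0 | 0 | 0
0 | 1 | 1 | 0 | 0
1 | 0 | 0 | 0 | 0
1 | 0 | 1 | 1 | 1
1 | 1 | 0 | 0 | 0
1 | 1 | 1 | 0 | 0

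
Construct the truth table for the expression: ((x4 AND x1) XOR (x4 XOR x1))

x1 | x4 | Output
----------------
0 | 0 | 0
0 | 1 | 1
1 | 0 | 1
1 | 1 | 1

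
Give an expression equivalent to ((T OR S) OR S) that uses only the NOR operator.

((((T NOR S) NOR (T NOR S)) NOR S) NOR (((T NOR S) NOR (T NOR S)) NOR S))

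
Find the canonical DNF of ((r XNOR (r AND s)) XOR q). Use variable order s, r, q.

(NOT s AND NOT r AND NOT q) OR (NOT s AND r AND q) OR (s AND NOT r AND NOT q) OR (s AND r AND NOT q)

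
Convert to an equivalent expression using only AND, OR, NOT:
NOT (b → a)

b AND NOT a
(Negated implication: NOT(A → B) = A AND NOT B)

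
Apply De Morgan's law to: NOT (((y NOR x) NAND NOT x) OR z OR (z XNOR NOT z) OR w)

NOT ((y NOR x) NAND NOT x) AND NOT z AND NOT (z XNOR NOT z) AND NOT w
De Morgan's: NOT(OR of terms) = AND of negations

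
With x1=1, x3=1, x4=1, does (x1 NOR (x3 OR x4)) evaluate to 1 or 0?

Substituting: (1 NOR (1 OR 1))
= 0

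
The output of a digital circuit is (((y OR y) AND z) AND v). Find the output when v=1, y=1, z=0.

Substituting: (((1 OR 1) AND 0) AND 1)
= 0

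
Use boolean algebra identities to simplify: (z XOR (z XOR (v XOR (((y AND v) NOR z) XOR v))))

By XOR self-cancellation ((E XOR v) XOR v = E) then XOR self-cancellation ((E XOR v) XOR v = E):
= ((y AND v) NOR z)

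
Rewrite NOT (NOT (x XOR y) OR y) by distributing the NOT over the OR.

(x XOR y) AND NOT y
De Morgan's: NOT(OR of terms) = AND of negations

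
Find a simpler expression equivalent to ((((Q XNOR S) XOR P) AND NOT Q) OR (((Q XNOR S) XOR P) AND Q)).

By distribution ((E AND v) OR (E AND NOT v) = E):
= ((Q XNOR S) XOR P)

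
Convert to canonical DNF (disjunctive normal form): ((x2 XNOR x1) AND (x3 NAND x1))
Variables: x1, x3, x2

(NOT x1 AND NOT x3 AND NOT x2) OR (NOT x1 AND x3 AND NOT x2) OR (x1 AND NOT x3 AND x2)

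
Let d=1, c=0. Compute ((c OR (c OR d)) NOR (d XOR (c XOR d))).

Substituting: ((0 OR (0 OR 1)) NOR (1 XOR (0 XOR 1)))
= 0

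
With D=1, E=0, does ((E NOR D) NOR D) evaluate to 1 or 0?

Substituting: ((0 NOR 1) NOR 1)
= 0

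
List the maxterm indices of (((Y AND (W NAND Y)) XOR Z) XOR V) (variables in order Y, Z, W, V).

ΠM(0, 2, 5, 7, 9, 10, 12, 15) = (Y OR Z OR W OR V) AND (Y OR Z OR NOT W OR V) AND (Y OR NOT Z OR W OR NOT V) AND (Y OR NOT Z OR NOT W OR NOT V) AND (NOT Y OR Z OR W OR NOT V) AND (NOT Y OR Z OR NOT W OR V) AND (NOT Y OR NOT Z OR W OR V) AND (NOT Y OR NOT Z OR NOT W OR NOT V)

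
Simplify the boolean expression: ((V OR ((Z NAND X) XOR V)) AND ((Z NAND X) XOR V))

By absorption (E AND (E OR v) = E):
= ((Z NAND X) XOR V)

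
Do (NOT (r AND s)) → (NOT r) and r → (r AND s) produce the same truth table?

Yes, Contrapositive is always equivalent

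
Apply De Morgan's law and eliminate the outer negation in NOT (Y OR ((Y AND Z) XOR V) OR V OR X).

NOT Y AND NOT ((Y AND Z) XOR V) AND NOT V AND NOT X
De Morgan's: NOT(OR of terms) = AND of negations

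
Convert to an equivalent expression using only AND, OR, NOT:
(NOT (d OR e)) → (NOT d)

(d OR e) OR (NOT d)
(Implication elimination: A → B = NOT A OR B)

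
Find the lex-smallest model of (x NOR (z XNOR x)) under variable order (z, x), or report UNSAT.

z=1, x=0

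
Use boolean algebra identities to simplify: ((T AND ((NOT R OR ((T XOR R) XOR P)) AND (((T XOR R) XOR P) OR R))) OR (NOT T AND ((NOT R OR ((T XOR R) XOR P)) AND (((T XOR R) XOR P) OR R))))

By distribution ((E AND v) OR (E AND NOT v) = E) then distribution ((E OR v) AND (E OR NOT v) = E):
= ((T XOR R) XOR P)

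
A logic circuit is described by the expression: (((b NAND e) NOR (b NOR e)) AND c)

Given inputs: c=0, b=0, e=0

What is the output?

Substituting: (((0 NAND 0) NOR (0 NOR 0)) AND 0)
= 0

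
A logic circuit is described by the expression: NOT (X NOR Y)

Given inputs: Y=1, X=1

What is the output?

Substituting: NOT (1 NOR 1)
= 1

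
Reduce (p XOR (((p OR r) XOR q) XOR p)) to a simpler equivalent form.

By XOR self-cancellation ((E XOR v) XOR v = E):
= ((p OR r) XOR q)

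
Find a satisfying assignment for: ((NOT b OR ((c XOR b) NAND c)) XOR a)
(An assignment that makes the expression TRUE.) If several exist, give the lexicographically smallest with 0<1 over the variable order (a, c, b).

a=0, c=0, b=0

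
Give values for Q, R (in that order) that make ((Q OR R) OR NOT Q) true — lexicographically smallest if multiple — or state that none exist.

Q=0, R=0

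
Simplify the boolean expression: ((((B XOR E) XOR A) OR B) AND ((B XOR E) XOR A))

By absorption (E AND (E OR v) = E):
= ((B XOR E) XOR A)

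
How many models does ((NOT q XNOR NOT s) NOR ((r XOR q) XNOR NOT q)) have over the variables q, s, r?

Satisfying assignments: (0,1,0), (1,0,0)
Count: 2 out of 8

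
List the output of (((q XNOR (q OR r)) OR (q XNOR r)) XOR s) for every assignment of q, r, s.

q | r | s | Output
------------------
0 | 0 | 0 | 1
0 | 0 | 1 | 0
0 | 1 | 0 | 0
0 | 1 | 1 | 1
1 | 0 | 0 | 1
1 | 0 | 1 | 0
1 | 1 | 0 | 1
1 | 1 | 1 | 0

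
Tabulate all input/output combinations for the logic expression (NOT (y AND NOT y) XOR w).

y | w | Output
--------------
0 | 0 | 1
0 | 1 | 0
1 | 0 | 1
1 | 1 | 0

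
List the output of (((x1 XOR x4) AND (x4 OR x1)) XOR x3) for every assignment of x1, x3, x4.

x1 | x3 | x4 | Output
---------------------
0 | 0 | 0 | 0
0 | 0 | 1 | 1
0 | 1 | 0 | 1
0 | 1 | 1 | 0
1 | 0 | 0 | 1
1 | 0 | 1 | 0
1 | 1 | 0 | 0
1 | 1 | 1 | 1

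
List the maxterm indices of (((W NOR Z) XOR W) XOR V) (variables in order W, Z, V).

ΠM(1, 2, 5, 7) = (W OR Z OR NOT V) AND (W OR NOT Z OR V) AND (NOT W OR Z OR NOT V) AND (NOT W OR NOT Z OR NOT V)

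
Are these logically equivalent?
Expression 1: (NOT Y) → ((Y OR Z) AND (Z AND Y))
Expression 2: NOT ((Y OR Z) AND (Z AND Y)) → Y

Yes, Contrapositive is always equivalent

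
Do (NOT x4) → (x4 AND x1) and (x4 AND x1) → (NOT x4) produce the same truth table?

No, Converse is not equivalent to original (counterexample: x1=0, x4=0, x5=0)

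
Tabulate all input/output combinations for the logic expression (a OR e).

e | a | Output
--------------
0 | 0 | 0
0 | 1 | 1
1 | 0 | 1
1 | 1 | 1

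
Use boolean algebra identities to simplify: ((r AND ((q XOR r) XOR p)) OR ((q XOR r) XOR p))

By absorption (E OR (E AND v) = E):
= ((q XOR r) XOR p)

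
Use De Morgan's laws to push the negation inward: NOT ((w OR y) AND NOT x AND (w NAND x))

NOT (w OR y) OR x OR NOT (w NAND x)
De Morgan's: NOT(AND of terms) = OR of negations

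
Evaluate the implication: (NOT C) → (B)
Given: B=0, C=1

Antecedent (NOT C) = 0; consequent (B) = 0.
0 → 0 = 1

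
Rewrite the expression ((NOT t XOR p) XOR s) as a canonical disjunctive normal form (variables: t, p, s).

(NOT t AND NOT p AND NOT s) OR (NOT t AND p AND s) OR (t AND NOT p AND s) OR (t AND p AND NOT s)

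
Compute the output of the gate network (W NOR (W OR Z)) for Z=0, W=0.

Substituting: (0 NOR (0 OR 0))
= 1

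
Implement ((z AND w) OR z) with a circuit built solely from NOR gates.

((((z NOR z) NOR (w NOR w)) NOR z) NOR (((z NOR z) NOR (w NOR w)) NOR z))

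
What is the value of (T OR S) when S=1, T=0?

Substituting: (0 OR 1)
= 1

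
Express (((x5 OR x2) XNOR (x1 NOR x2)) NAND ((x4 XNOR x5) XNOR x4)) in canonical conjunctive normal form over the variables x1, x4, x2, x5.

(x1 OR x4 OR x2 OR NOT x5) AND (x1 OR NOT x4 OR x2 OR NOT x5)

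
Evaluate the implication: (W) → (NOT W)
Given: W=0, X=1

Antecedent (W) = 0; consequent (NOT W) = 1.
0 → 1 = 1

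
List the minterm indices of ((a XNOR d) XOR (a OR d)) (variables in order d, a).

Σm(0, 1, 2) = (NOT d AND NOT a) OR (NOT d AND a) OR (d AND NOT a)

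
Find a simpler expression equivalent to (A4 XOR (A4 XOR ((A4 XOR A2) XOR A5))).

By XOR self-cancellation ((E XOR v) XOR v = E):
= ((A4 XOR A2) XOR A5)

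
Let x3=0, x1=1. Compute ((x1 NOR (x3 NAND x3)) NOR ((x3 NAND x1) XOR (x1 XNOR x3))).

Substituting: ((1 NOR (0 NAND 0)) NOR ((0 NAND 1) XOR (1 XNOR 0)))
= 0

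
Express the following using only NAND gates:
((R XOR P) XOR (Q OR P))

((((R NAND (R NAND P)) NAND (P NAND (R NAND P))) NAND (((R NAND (R NAND P)) NAND (P NAND (R NAND P))) NAND ((Q NAND Q) NAND (P NAND P)))) NAND (((Q NAND Q) NAND (P NAND P)) NAND (((R NAND (R NAND P)) NAND (P NAND (R NAND P))) NAND ((Q NAND Q) NAND (P NAND P)))))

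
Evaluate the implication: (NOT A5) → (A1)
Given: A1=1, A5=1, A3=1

Antecedent (NOT A5) = 0; consequent (A1) = 1.
0 → 1 = 1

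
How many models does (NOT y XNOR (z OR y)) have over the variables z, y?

Satisfying assignments: (1,0)
Count: 1 out of 4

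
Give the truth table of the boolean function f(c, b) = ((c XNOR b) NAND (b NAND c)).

c | b | Output
--------------
0 | 0 | 0
0 | 1 | 1
1 | 0 | 1
1 | 1 | 1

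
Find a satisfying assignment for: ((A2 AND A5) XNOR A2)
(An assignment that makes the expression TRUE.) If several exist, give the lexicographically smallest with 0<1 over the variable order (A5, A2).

A5=0, A2=0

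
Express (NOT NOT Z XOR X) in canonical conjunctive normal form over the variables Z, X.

(Z OR X) AND (NOT Z OR NOT X)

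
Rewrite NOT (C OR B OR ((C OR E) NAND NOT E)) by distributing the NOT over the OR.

NOT C AND NOT B AND NOT ((C OR E) NAND NOT E)
De Morgan's: NOT(OR of terms) = AND of negations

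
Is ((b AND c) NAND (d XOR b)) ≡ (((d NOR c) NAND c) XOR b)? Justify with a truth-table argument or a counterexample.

No. Counterexample: with b=1, c=0, d=0, Expression 1 = 1 but Expression 2 = 0.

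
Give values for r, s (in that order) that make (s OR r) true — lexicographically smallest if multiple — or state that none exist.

r=0, s=1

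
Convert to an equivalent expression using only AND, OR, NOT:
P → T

NOT P OR T
(Implication elimination: A → B = NOT A OR B)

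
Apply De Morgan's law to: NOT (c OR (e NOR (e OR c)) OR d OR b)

NOT c AND NOT (e NOR (e OR c)) AND NOT d AND NOT b
De Morgan's: NOT(OR of terms) = AND of negations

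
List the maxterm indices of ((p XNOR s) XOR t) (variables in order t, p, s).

ΠM(1, 2, 4, 7) = (t OR p OR NOT s) AND (t OR NOT p OR s) AND (NOT t OR p OR s) AND (NOT t OR NOT p OR NOT s)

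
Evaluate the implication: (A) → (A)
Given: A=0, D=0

Antecedent (A) = 0; consequent (A) = 0.
0 → 0 = 1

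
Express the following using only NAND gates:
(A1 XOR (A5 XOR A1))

((A1 NAND (A1 NAND ((A5 NAND (A5 NAND A1)) NAND (A1 NAND (A5 NAND A1))))) NAND (((A5 NAND (A5 NAND A1)) NAND (A1 NAND (A5 NAND A1))) NAND (A1 NAND ((A5 NAND (A5 NAND A1)) NAND (A1 NAND (A5 NAND A1))))))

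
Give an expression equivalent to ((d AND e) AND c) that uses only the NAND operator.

((((d NAND e) NAND (d NAND e)) NAND c) NAND (((d NAND e) NAND (d NAND e)) NAND c))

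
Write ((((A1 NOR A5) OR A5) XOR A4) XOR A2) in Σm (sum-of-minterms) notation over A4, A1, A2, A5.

Σm(0, 1, 5, 6, 10, 11, 12, 15) = (NOT A4 AND NOT A1 AND NOT A2 AND NOT A5) OR (NOT A4 AND NOT A1 AND NOT A2 AND A5) OR (NOT A4 AND A1 AND NOT A2 AND A5) OR (NOT A4 AND A1 AND A2 AND NOT A5) OR (A4 AND NOT A1 AND A2 AND NOT A5) OR (A4 AND NOT A1 AND A2 AND A5) OR (A4 AND A1 AND NOT A2 AND NOT A5) OR (A4 AND A1 AND A2 AND A5)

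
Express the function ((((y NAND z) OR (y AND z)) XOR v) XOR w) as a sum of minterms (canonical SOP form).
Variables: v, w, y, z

Σm(0, 1, 2, 3, 12, 13, 14, 15) = (NOT v AND NOT w AND NOT y AND NOT z) OR (NOT v AND NOT w AND NOT y AND z) OR (NOT v AND NOT w AND y AND NOT z) OR (NOT v AND NOT w AND y AND z) OR (v AND w AND NOT y AND NOT z) OR (v AND w AND NOT y AND z) OR (v AND w AND y AND NOT z) OR (v AND w AND y AND z)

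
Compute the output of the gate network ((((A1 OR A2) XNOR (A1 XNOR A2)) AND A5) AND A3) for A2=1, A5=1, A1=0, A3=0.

Substituting: ((((0 OR 1) XNOR (0 XNOR 1)) AND 1) AND 0)
= 0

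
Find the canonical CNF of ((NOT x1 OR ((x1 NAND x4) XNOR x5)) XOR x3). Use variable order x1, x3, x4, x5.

(x1 OR NOT x3 OR x4 OR x5) AND (x1 OR NOT x3 OR x4 OR NOT x5) AND (x1 OR NOT x3 OR NOT x4 OR x5) AND (x1 OR NOT x3 OR NOT x4 OR NOT x5) AND (NOT x1 OR x3 OR x4 OR x5) AND (NOT x1 OR x3 OR NOT x4 OR NOT x5) AND (NOT x1 OR NOT x3 OR x4 OR NOT x5) AND (NOT x1 OR NOT x3 OR NOT x4 OR x5)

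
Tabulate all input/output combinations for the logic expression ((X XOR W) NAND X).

W | X | Output
--------------
0 | 0 | 1
0 | 1 | 0
1 | 0 | 1
1 | 1 | 1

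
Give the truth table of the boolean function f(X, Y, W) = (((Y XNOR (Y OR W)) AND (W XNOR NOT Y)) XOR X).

X | Y | W | Output
------------------
0 | 0 | 0 | 0
0 | 0 | 1 | 0
0 | 1 | 0 | 1
0 | 1 | 1 | 0
1 | 0 | 0 | 1
1 | 0 | 1 | 1
1 | 1 | 0 | 0
1 | 1 | 1 | 1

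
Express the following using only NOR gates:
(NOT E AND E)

(((E NOR E) NOR (E NOR E)) NOR (E NOR E))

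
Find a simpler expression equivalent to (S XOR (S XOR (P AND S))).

By XOR self-cancellation ((E XOR v) XOR v = E):
= (P AND S)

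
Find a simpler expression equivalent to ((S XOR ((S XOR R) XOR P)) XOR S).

By XOR self-cancellation ((E XOR v) XOR v = E):
= ((S XOR R) XOR P)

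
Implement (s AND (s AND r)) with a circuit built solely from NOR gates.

((s NOR s) NOR (((s NOR s) NOR (r NOR r)) NOR ((s NOR s) NOR (r NOR r))))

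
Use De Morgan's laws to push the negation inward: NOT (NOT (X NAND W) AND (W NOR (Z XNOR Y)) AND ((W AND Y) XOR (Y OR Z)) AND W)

(X NAND W) OR NOT (W NOR (Z XNOR Y)) OR NOT ((W AND Y) XOR (Y OR Z)) OR NOT W
De Morgan's: NOT(AND of terms) = OR of negations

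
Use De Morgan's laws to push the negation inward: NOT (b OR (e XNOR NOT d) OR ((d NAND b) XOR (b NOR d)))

NOT b AND NOT (e XNOR NOT d) AND NOT ((d NAND b) XOR (b NOR d))
De Morgan's: NOT(OR of terms) = AND of negations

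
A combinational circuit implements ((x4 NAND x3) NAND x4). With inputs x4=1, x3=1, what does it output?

Substituting: ((1 NAND 1) NAND 1)
= 1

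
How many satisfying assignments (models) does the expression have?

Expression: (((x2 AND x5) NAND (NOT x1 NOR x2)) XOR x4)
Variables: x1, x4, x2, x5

Satisfying assignments: (0,0,0,0), (0,0,0,1), (0,0,1,0), (0,0,1,1), (1,0,0,0), (1,0,0,1), (1,0,1,0), (1,0,1,1)
Count: 8 out of 16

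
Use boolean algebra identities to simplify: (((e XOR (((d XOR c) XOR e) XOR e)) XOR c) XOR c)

By XOR self-cancellation ((E XOR v) XOR v = E) then XOR self-cancellation ((E XOR v) XOR v = E):
= ((d XOR c) XOR e)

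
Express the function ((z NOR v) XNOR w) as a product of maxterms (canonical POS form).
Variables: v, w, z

ΠM(0, 3, 6, 7) = (v OR w OR z) AND (v OR NOT w OR NOT z) AND (NOT v OR NOT w OR z) AND (NOT v OR NOT w OR NOT z)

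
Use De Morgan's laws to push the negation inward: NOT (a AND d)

NOT a OR NOT d
De Morgan's: NOT(AND of terms) = OR of negations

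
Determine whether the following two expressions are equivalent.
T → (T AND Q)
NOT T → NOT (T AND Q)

No, Inverse is not equivalent to original (counterexample: R=0, T=1, Q=0)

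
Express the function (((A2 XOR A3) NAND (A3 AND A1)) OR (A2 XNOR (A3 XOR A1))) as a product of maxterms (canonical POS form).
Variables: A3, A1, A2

ΠM() = TRUE (no maxterms)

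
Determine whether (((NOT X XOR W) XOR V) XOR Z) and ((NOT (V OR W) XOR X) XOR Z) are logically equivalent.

No. Counterexample: with X=0, W=1, V=1, Z=0, Expression 1 = 1 but Expression 2 = 0.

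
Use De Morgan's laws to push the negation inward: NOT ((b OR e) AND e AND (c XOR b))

NOT (b OR e) OR NOT e OR NOT (c XOR b)
De Morgan's: NOT(AND of terms) = OR of negations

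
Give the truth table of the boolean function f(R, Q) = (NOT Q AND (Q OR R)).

R | Q | Output
--------------
0 | 0 | 0
0 | 1 | 0
1 | 0 | 1
1 | 1 | 0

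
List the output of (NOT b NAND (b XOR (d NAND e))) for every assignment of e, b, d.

e | b | d | Output
------------------
0 | 0 | 0 | 0
0 | 0 | 1 | 0
0 | 1 | 0 | 1
0 | 1 | 1 | 1
1 | 0 | 0 | 0
1 | 0 | 1 | 1
1 | 1 | 0 | 1
1 | 1 | 1 | 1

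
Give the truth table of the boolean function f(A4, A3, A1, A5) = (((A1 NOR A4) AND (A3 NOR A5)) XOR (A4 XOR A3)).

A4 | A3 | A1 | A5 | Output
--------------------------
0 | 0 | 0 | 0 | 1
0 | 0 | 0 | 1 | 0
0 | 0 | 1 | 0 | 0
0 | 0 | 1 | 1 | 0
0 | 1 | 0 | 0 | 1
0 | 1 | 0 | 1 | 1
0 | 1 | 1 | 0 | 1
0 | 1 | 1 | 1 | 1
1 | 0 | 0 | 0 | 1
1 | 0 | 0 | 1 | 1
1 | 0 | 1 | 0 | 1
1 | 0 | 1 | 1 | 1
1 | 1 | 0 | 0 | 0
1 | 1 | 0 | 1 | 0
1 | 1 | 1 | 0 | 0
1 | 1 | 1 | 1 | 0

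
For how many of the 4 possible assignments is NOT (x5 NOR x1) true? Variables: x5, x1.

Satisfying assignments: (0,1), (1,0), (1,1)
Count: 3 out of 4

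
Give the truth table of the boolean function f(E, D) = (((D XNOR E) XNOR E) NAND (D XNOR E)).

E | D | Output
--------------
0 | 0 | 1
0 | 1 | 1
1 | 0 | 1
1 | 1 | 0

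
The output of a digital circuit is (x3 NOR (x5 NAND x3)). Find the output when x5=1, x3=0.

Substituting: (0 NOR (1 NAND 0))
= 0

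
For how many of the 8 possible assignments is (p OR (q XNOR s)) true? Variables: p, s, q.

Satisfying assignments: (0,0,0), (0,1,1), (1,0,0), (1,0,1), (1,1,0), (1,1,1)
Count: 6 out of 8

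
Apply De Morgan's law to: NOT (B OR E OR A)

NOT B AND NOT E AND NOT A
De Morgan's: NOT(OR of terms) = AND of negations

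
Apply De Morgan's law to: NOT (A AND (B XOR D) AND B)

NOT A OR NOT (B XOR D) OR NOT B
De Morgan's: NOT(AND of terms) = OR of negations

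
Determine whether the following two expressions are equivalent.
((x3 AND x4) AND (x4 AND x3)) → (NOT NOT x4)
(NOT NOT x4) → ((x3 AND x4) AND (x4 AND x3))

No, Converse is not equivalent to original (counterexample: x4=1, x3=0)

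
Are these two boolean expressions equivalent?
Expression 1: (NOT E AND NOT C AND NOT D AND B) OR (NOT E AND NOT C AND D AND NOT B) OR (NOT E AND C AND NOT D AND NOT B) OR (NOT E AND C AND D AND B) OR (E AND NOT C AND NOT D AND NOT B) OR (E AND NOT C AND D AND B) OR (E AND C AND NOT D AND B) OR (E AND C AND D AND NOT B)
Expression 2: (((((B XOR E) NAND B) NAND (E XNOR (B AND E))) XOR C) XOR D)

Yes, they are equivalent — the two output columns agree on all 16 assignments:
E | C | D | B | Expression 1 | Expression 2
-------------------------------------------
0 | 0 | 0 | 0 | 0 | 0
0 | 0 | 0 | 1 | 1 | 1
0 | 0 | 1 | 0 | 1 | 1
0 | 0 | 1 | 1 | 0 | 0
0 | 1 | 0 | 0 | 1 | 1
0 | 1 | 0 | 1 | 0 | 0
0 | 1 | 1 | 0 | 0 | 0
0 | 1 | 1 | 1 | 1 | 1
1 | 0 | 0 | 0 | 1 | 1
1 | 0 | 0 | 1 | 0 | 0
1 | 0 | 1 | 0 | 0 | 0
1 | 0 | 1 | 1 | 1 | 1
1 | 1 | 0 | 0 | 0 | 0
1 | 1 | 0 | 1 | 1 | 1
1 | 1 | 1 | 0 | 1 | 1
1 | 1 | 1 | 1 | 0 | 0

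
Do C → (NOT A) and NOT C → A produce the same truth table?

No, Inverse is not equivalent to original (counterexample: C=0, A=0)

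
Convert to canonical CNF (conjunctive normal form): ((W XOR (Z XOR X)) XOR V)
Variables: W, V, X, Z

(W OR V OR X OR Z) AND (W OR V OR NOT X OR NOT Z) AND (W OR NOT V OR X OR NOT Z) AND (W OR NOT V OR NOT X OR Z) AND (NOT W OR V OR X OR NOT Z) AND (NOT W OR V OR NOT X OR Z) AND (NOT W OR NOT V OR X OR Z) AND (NOT W OR NOT V OR NOT X OR NOT Z)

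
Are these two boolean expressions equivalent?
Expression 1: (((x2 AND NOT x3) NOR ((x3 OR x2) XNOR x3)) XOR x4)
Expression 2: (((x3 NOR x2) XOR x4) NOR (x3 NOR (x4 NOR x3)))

No. Counterexample: with x3=0, x4=0, x2=1, Expression 1 = 0 but Expression 2 = 1.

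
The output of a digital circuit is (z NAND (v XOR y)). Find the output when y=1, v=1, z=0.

Substituting: (0 NAND (1 XOR 1))
= 1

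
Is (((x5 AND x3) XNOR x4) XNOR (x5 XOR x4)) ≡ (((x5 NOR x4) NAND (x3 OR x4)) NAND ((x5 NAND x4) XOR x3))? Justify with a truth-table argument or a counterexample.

No. Counterexample: with x3=0, x5=1, x4=0, Expression 1 = 1 but Expression 2 = 0.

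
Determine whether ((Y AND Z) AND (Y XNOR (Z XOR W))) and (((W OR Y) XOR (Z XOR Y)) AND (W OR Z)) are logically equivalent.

No. Counterexample: with Y=0, Z=0, W=1, Expression 1 = 0 but Expression 2 = 1.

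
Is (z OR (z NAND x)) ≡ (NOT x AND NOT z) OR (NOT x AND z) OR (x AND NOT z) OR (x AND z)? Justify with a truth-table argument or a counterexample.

Yes, they are equivalent — the two output columns agree on all 4 assignments:
x | z | Expression 1 | Expression 2
-----------------------------------
0 | 0 | 1 | 1
0 | 1 | 1 | 1
1 | 0 | 1 | 1
1 | 1 | 1 | 1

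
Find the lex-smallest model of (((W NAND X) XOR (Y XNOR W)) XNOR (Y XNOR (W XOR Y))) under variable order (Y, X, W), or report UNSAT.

Y=0, X=1, W=1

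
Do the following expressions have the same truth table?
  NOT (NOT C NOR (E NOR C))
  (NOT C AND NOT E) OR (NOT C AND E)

Yes, they are equivalent — the two output columns agree on all 4 assignments:
C | E | Expression 1 | Expression 2
-----------------------------------
0 | 0 | 1 | 1
0 | 1 | 1 | 1
1 | 0 | 0 | 0
1 | 1 | 0 | 0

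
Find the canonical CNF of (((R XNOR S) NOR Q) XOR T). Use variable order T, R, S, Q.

(T OR R OR S OR Q) AND (T OR R OR S OR NOT Q) AND (T OR R OR NOT S OR NOT Q) AND (T OR NOT R OR S OR NOT Q) AND (T OR NOT R OR NOT S OR Q) AND (T OR NOT R OR NOT S OR NOT Q) AND (NOT T OR R OR NOT S OR Q) AND (NOT T OR NOT R OR S OR Q)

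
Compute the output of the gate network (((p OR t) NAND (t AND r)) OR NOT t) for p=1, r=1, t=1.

Substituting: (((1 OR 1) NAND (1 AND 1)) OR NOT 1)
= 0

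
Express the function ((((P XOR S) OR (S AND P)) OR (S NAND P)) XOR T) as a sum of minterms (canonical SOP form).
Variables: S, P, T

Σm(0, 2, 4, 6) = (NOT S AND NOT P AND NOT T) OR (NOT S AND P AND NOT T) OR (S AND NOT P AND NOT T) OR (S AND P AND NOT T)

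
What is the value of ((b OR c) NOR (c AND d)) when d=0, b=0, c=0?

Substituting: ((0 OR 0) NOR (0 AND 0))
= 1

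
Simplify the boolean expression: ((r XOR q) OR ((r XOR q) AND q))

By absorption (E OR (E AND v) = E):
= (r XOR q)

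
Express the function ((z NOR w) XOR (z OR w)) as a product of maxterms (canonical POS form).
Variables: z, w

ΠM() = TRUE (no maxterms)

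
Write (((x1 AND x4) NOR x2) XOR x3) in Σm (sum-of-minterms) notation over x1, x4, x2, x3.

Σm(0, 3, 4, 7, 8, 11, 13, 15) = (NOT x1 AND NOT x4 AND NOT x2 AND NOT x3) OR (NOT x1 AND NOT x4 AND x2 AND x3) OR (NOT x1 AND x4 AND NOT x2 AND NOT x3) OR (NOT x1 AND x4 AND x2 AND x3) OR (x1 AND NOT x4 AND NOT x2 AND NOT x3) OR (x1 AND NOT x4 AND x2 AND x3) OR (x1 AND x4 AND NOT x2 AND x3) OR (x1 AND x4 AND x2 AND x3)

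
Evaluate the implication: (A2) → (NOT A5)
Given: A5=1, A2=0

Antecedent (A2) = 0; consequent (NOT A5) = 0.
0 → 0 = 1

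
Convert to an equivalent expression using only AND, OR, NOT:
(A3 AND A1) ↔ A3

((A3 AND A1) AND A3) OR (NOT (A3 AND A1) AND NOT A3)
(Biconditional = both true or both false)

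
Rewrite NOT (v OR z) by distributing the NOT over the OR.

NOT v AND NOT z
De Morgan's: NOT(OR of terms) = AND of negations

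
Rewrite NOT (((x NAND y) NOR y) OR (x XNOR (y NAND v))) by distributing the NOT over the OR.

NOT ((x NAND y) NOR y) AND NOT (x XNOR (y NAND v))
De Morgan's: NOT(OR of terms) = AND of negations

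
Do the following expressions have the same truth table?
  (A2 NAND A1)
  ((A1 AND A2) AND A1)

No. Counterexample: with A2=0, A1=0, Expression 1 = 1 but Expression 2 = 0.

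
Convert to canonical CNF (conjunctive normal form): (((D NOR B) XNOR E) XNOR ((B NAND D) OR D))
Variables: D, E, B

(D OR E OR B) AND (D OR NOT E OR NOT B) AND (NOT D OR NOT E OR B) AND (NOT D OR NOT E OR NOT B)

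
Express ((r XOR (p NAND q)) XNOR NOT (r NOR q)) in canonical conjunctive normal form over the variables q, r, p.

(q OR r OR p) AND (q OR r OR NOT p) AND (q OR NOT r OR p) AND (q OR NOT r OR NOT p) AND (NOT q OR r OR NOT p) AND (NOT q OR NOT r OR p)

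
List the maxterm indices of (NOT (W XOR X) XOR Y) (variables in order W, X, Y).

ΠM(1, 2, 4, 7) = (W OR X OR NOT Y) AND (W OR NOT X OR Y) AND (NOT W OR X OR Y) AND (NOT W OR NOT X OR NOT Y)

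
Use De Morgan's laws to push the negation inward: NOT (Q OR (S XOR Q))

NOT Q AND NOT (S XOR Q)
De Morgan's: NOT(OR of terms) = AND of negations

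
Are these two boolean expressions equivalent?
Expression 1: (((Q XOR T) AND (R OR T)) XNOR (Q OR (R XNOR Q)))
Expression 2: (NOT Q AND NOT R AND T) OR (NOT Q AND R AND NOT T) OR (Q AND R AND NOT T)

Yes, they are equivalent — the two output columns agree on all 8 assignments:
Q | R | T | Expression 1 | Expression 2
---------------------------------------
0 | 0 | 0 | 0 | 0
0 | 0 | 1 | 1 | 1
0 | 1 | 0 | 1 | 1
0 | 1 | 1 | 0 | 0
1 | 0 | 0 | 0 | 0
1 | 0 | 1 | 0 | 0
1 | 1 | 0 | 1 | 1
1 | 1 | 1 | 0 | 0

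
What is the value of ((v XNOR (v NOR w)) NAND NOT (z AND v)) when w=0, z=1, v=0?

Substituting: ((0 XNOR (0 NOR 0)) NAND NOT (1 AND 0))
= 1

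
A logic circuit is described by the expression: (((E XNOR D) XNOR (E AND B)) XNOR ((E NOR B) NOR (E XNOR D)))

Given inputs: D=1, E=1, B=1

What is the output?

Substituting: (((1 XNOR 1) XNOR (1 AND 1)) XNOR ((1 NOR 1) NOR (1 XNOR 1)))
= 0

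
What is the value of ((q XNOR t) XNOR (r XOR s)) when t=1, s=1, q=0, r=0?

Substituting: ((0 XNOR 1) XNOR (0 XOR 1))
= 0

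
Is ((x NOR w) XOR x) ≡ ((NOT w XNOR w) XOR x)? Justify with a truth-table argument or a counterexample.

No. Counterexample: with w=0, x=0, Expression 1 = 1 but Expression 2 = 0.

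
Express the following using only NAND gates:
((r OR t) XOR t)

((((r NAND r) NAND (t NAND t)) NAND (((r NAND r) NAND (t NAND t)) NAND t)) NAND (t NAND (((r NAND r) NAND (t NAND t)) NAND t)))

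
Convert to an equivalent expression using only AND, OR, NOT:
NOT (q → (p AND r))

q AND NOT (p AND r)
(Negated implication: NOT(A → B) = A AND NOT B)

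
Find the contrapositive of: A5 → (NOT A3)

Contrapositive: A3 → NOT A5
Note: A statement and its contrapositive are logically equivalent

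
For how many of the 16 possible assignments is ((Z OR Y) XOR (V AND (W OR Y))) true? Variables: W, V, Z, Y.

Satisfying assignments: (0,0,0,1), (0,0,1,0), (0,0,1,1), (0,1,1,0), (1,0,0,1), (1,0,1,0), (1,0,1,1), (1,1,0,0)
Count: 8 out of 16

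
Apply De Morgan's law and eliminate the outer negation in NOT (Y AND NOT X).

NOT Y OR X
De Morgan's: NOT(AND of terms) = OR of negations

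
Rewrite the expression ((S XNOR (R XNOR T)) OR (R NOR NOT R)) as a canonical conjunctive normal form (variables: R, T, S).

(R OR T OR S) AND (R OR NOT T OR NOT S) AND (NOT R OR T OR NOT S) AND (NOT R OR NOT T OR S)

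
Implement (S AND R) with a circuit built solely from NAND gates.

((S NAND R) NAND (S NAND R))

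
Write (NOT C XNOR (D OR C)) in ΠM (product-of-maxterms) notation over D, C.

ΠM(0, 1, 3) = (D OR C) AND (D OR NOT C) AND (NOT D OR NOT C)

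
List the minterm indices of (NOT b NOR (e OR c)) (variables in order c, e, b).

Σm(1) = (NOT c AND NOT e AND b)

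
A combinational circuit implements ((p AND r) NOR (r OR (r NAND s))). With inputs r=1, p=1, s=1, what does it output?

Substituting: ((1 AND 1) NOR (1 OR (1 NAND 1)))
= 0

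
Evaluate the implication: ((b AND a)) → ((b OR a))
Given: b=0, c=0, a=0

Antecedent ((b AND a)) = 0; consequent ((b OR a)) = 0.
0 → 0 = 1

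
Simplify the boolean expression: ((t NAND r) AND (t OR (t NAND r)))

By absorption (E AND (E OR v) = E):
= (t NAND r)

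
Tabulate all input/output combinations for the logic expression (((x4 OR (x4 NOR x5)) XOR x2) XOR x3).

x2 | x5 | x3 | x4 | Output
--------------------------
0 | 0 | 0 | 0 | 1
0 | 0 | 0 | 1 | 1
0 | 0 | 1 | 0 | 0
0 | 0 | 1 | 1 | 0
0 | 1 | 0 | 0 | 0
0 | 1 | 0 | 1 | 1
0 | 1 | 1 | 0 | 1
0 | 1 | 1 | 1 | 0
1 | 0 | 0 | 0 | 0
1 | 0 | 0 | 1 | 0
1 | 0 | 1 | 0 | 1
1 | 0 | 1 | 1 | 1
1 | 1 | 0 | 0 | 1
1 | 1 | 0 | 1 | 0
1 | 1 | 1 | 0 | 0
1 | 1 | 1 | 1 | 1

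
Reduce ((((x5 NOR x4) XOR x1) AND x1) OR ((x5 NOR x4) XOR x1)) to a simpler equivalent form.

By absorption (E OR (E AND v) = E):
= ((x5 NOR x4) XOR x1)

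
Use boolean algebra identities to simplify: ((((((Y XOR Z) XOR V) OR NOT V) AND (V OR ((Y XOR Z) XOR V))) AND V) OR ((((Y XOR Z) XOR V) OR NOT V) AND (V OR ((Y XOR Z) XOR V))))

By absorption (E OR (E AND v) = E) then distribution ((E OR v) AND (E OR NOT v) = E):
= ((Y XOR Z) XOR V)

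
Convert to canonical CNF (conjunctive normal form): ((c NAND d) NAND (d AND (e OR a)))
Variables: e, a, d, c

(e OR NOT a OR NOT d OR c) AND (NOT e OR a OR NOT d OR c) AND (NOT e OR NOT a OR NOT d OR c)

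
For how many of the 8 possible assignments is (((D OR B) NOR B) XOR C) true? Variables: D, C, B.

Satisfying assignments: (0,0,0), (0,1,1), (1,1,0), (1,1,1)
Count: 4 out of 8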